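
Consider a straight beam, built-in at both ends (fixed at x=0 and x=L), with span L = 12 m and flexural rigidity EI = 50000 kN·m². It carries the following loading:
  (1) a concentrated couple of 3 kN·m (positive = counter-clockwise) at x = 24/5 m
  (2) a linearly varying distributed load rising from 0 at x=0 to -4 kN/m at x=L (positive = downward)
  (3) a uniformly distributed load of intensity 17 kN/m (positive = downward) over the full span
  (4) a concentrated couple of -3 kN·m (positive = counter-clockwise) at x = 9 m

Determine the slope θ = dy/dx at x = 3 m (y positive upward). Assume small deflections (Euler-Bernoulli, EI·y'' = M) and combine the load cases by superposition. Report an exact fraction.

Load 1 — applied couple M₀=3 kN·m at a=24/5 m (b=L-a=36/5):
  θ_1 = (R_Ax²/2 - M_Ax)/EI  [x≤a] with R_A=9/25, M_A=9/25 = ((9/25)·3²/2 - (9/25)·3)/50000 = 27/2500000 rad
Load 2 — triangular load w₀=-4 kN/m (0→w₀ over full span):
  θ_2 = -w₀(2x(L-x)(L-2x)(x+2L)+x²(L-x)²)/(120LEI) = -(-4)·(2·3·(12-3)·(12-2·3)·(3+2·12)+3²·(12-3)²)/(120·12·50000) = 1053/2000000 rad
Load 3 — uniform load w=17 kN/m over full span:
  θ_3 = -wx(L-x)(L-2x)/(12EI) = -17·3·(12-3)·(12-2·3)/(12·50000) = -459/100000 rad
Load 4 — applied couple M₀=-3 kN·m at a=9 m (b=L-a=3):
  θ_4 = (R_Ax²/2 - M_Ax)/EI  [x≤a] with R_A=-9/32, M_A=-15/16 = ((-9/32)·3²/2 - (-15/16)·3)/50000 = 99/3200000 rad
Superposition: θ = Σ θ_i = -321741/80000000 rad ≈ -0.004022 rad

θ(3) = -321741/80000000 rad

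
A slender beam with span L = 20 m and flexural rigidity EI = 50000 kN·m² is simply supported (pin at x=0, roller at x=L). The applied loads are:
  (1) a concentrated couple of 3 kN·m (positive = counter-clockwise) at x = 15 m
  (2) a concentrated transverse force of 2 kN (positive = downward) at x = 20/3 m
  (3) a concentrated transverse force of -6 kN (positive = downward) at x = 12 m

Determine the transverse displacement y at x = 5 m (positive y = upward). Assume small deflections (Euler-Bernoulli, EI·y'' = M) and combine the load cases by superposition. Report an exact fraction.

Load 1 — applied couple M₀=3 kN·m at a=15 m (b=L-a=5):
  y_1 = (M₀x³/(6L)+C₁x)/EI  [x≤a] with C₁=M₀(3b²-L²)/(6L)=-65/8 = (3·5³/(6·20)+(-65/8)·5)/50000 = -3/4000 m
Load 2 — point force P=2 kN at a=20/3 m (b=L-a=40/3):
  y_2 = -Pbx(L²-b²-x²)/(6LEI)  [x≤a] = -2·(40/3)·5·(20²-(40/3)²-5²)/(6·20·50000) = -71/16200 m
Load 3 — point force P=-6 kN at a=12 m (b=L-a=8):
  y_3 = -Pbx(L²-b²-x²)/(6LEI)  [x≤a] = -(-6)·8·5·(20²-8²-5²)/(6·20·50000) = 311/25000 m
Superposition: y = Σ y_i = 59189/8100000 m ≈ 0.007307 m

y(5) = 59189/8100000 m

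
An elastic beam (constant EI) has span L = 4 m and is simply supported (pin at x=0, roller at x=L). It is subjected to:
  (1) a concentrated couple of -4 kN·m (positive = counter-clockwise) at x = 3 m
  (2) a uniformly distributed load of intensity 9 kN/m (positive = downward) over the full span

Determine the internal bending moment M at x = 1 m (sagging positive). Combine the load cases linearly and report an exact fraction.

Load 1 — applied couple M₀=-4 kN·m at a=3 m (b=L-a=1):
  M_1 = M₀x/L  [x≤a] = (-4)·1/4 = -1 kN·m
Load 2 — uniform load w=9 kN/m over full span:
  M_2 = wx(L-x)/2 = 9·1·(4-1)/2 = 27/2 kN·m
Superposition: M = Σ M_i = 25/2 kN·m ≈ 12.500000 kN·m

M(1) = 25/2 kN·m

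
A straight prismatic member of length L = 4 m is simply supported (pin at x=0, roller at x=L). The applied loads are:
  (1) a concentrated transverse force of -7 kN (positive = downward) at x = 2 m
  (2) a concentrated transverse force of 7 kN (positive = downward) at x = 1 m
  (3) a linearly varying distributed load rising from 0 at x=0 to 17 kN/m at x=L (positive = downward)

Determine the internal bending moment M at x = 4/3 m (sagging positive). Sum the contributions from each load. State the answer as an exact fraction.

M(4/3) = 1088/81 kN·m

Load 1 — point force P=-7 kN at a=2 m (b=L-a=2):
  M_1 = Pbx/L  [x≤a] = (-7)·2·(4/3)/4 = -14/3 kN·m
Load 2 — point force P=7 kN at a=1 m (b=L-a=3):
  M_2 = Pa(L-x)/L  [x>a] = 7·1·(4-(4/3))/4 = 14/3 kN·m
Load 3 — triangular load w₀=17 kN/m (0→w₀ over full span):
  M_3 = w₀Lx/6 - w₀x³/(6L) = 17·4·(4/3)/6 - 17·(4/3)³/(6·4) = 1088/81 kN·m
Superposition: M = Σ M_i = 1088/81 kN·m ≈ 13.432099 kN·m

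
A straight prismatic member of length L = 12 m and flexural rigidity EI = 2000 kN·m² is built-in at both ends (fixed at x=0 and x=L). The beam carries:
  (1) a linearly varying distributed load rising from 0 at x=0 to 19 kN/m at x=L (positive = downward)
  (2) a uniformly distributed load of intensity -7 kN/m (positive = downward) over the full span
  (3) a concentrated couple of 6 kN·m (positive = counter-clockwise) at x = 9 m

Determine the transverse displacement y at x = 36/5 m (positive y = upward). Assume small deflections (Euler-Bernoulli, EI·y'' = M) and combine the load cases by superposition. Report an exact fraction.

Load 1 — triangular load w₀=19 kN/m (0→w₀ over full span):
  y_1 = -w₀x²(L-x)²(x+2L)/(120LEI) = -19·(36/5)²·(12-(36/5))²·((36/5)+2·12)/(120·12·2000) = -480168/1953125 m
Load 2 — uniform load w=-7 kN/m over full span:
  y_2 = -wx²(L-x)²/(24EI) = -(-7)·(36/5)²·(12-(36/5))²/(24·2000) = 13608/78125 m
Load 3 — applied couple M₀=6 kN·m at a=9 m (b=L-a=3):
  y_3 = (R_Ax³/6 - M_Ax²/2)/EI  [x≤a] with R_A=9/16, M_A=15/8 = ((9/16)·(36/5)³/6 - (15/8)·(36/5)²/2)/2000 = -1701/250000 m
Superposition: y = Σ y_i = -2452113/31250000 m ≈ -0.078468 m

y(36/5) = -2452113/31250000 m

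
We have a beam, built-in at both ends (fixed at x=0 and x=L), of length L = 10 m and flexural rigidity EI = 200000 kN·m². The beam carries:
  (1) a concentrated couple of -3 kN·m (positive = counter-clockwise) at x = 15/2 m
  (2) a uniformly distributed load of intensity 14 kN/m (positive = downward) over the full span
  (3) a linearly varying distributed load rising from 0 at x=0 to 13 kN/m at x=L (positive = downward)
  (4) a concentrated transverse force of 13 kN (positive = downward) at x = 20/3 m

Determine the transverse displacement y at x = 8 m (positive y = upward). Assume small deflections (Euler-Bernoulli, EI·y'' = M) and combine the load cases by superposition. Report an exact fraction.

y(8) = -4067669/3240000000 m

Load 1 — applied couple M₀=-3 kN·m at a=15/2 m (b=L-a=5/2):
  y_1 = (R_Ax³/6 - M_Ax²/2 - M₀(x-a)²/2)/EI  [x>a] with R_A=-27/80, M_A=-15/16 = ((-27/80)·8³/6 - (-15/16)·8²/2 - (-3)·(8-(15/2))²/2)/200000 = 63/8000000 m
Load 2 — uniform load w=14 kN/m over full span:
  y_2 = -wx²(L-x)²/(24EI) = -14·8²·(10-8)²/(24·200000) = -7/9375 m
Load 3 — triangular load w₀=13 kN/m (0→w₀ over full span):
  y_3 = -w₀x²(L-x)²(x+2L)/(120LEI) = -13·8²·(10-8)²·(8+2·10)/(120·10·200000) = -91/234375 m
Load 4 — point force P=13 kN at a=20/3 m (b=L-a=10/3):
  y_4 = -Pa²(L-x)²(3bL-(3b+a)(L-x))/(6L³EI)  [x>a] = -13·(20/3)²·(10-8)²·(3·(10/3)·10-(3·(10/3)+(20/3))·(10-8))/(6·10³·200000) = -13/101250 m
Superposition: y = Σ y_i = -4067669/3240000000 m ≈ -0.001255 m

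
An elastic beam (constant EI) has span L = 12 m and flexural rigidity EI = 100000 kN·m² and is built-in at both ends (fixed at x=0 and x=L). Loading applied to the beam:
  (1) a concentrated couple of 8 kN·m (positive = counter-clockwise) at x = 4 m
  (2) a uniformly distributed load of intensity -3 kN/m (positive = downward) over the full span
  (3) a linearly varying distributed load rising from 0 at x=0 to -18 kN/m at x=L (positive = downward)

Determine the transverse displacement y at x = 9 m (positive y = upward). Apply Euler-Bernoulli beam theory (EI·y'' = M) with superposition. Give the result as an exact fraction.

y(9) = 31987/8000000 m

Load 1 — applied couple M₀=8 kN·m at a=4 m (b=L-a=8):
  y_1 = (R_Ax³/6 - M_Ax²/2 - M₀(x-a)²/2)/EI  [x>a] with R_A=8/9, M_A=0 = ((8/9)·9³/6 - 0·9²/2 - 8·(9-4)²/2)/100000 = 1/12500 m
Load 2 — uniform load w=-3 kN/m over full span:
  y_2 = -wx²(L-x)²/(24EI) = -(-3)·9²·(12-9)²/(24·100000) = 729/800000 m
Load 3 — triangular load w₀=-18 kN/m (0→w₀ over full span):
  y_3 = -w₀x²(L-x)²(x+2L)/(120LEI) = -(-18)·9²·(12-9)²·(9+2·12)/(120·12·100000) = 24057/8000000 m
Superposition: y = Σ y_i = 31987/8000000 m ≈ 0.003998 m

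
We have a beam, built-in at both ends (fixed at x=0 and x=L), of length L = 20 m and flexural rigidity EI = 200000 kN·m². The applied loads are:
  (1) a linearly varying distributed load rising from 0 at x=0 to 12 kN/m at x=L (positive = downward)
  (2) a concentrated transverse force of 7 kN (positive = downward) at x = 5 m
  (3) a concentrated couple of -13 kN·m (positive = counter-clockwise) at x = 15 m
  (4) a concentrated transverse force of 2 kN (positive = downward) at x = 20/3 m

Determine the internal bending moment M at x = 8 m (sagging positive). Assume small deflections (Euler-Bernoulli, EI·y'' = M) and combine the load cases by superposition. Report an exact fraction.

M(8) = 91621/1080 kN·m

Load 1 — triangular load w₀=12 kN/m (0→w₀ over full span):
  M_1 = 3w₀Lx/20 - w₀L²/30 - w₀x³/(6L) = 3·12·20·8/20 - 12·20²/30 - 12·8³/(6·20) = 384/5 kN·m
Load 2 — point force P=7 kN at a=5 m (b=L-a=15):
  M_2 = Pa²(a+3b)(L-x)/L³ - Pa²b/L²  [x>a] = 7·5²·(5+3·15)·(20-8)/20³ - 7·5²·15/20² = 105/16 kN·m
Load 3 — applied couple M₀=-13 kN·m at a=15 m (b=L-a=5):
  M_3 = R_Ax - M_A  [x≤a] with R_A=-117/160, M_A=-65/16 = (-117/160)·8 - (-65/16) = -143/80 kN·m
Load 4 — point force P=2 kN at a=20/3 m (b=L-a=40/3):
  M_4 = Pa²(a+3b)(L-x)/L³ - Pa²b/L²  [x>a] = 2·(20/3)²·((20/3)+3·(40/3))·(20-8)/20³ - 2·(20/3)²·(40/3)/20² = 88/27 kN·m
Superposition: M = Σ M_i = 91621/1080 kN·m ≈ 84.834259 kN·m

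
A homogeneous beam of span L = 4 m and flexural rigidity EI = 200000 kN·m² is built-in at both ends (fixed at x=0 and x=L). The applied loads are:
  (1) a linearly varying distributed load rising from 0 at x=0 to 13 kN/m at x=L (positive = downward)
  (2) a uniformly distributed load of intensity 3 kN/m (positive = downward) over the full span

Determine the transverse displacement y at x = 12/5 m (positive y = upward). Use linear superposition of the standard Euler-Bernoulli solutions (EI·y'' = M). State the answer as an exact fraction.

y(12/5) = -1464/48828125 m

Load 1 — triangular load w₀=13 kN/m (0→w₀ over full span):
  y_1 = -w₀x²(L-x)²(x+2L)/(120LEI) = -13·(12/5)²·(4-(12/5))²·((12/5)+2·4)/(120·4·200000) = -1014/48828125 m
Load 2 — uniform load w=3 kN/m over full span:
  y_2 = -wx²(L-x)²/(24EI) = -3·(12/5)²·(4-(12/5))²/(24·200000) = -18/1953125 m
Superposition: y = Σ y_i = -1464/48828125 m ≈ -0.000030 m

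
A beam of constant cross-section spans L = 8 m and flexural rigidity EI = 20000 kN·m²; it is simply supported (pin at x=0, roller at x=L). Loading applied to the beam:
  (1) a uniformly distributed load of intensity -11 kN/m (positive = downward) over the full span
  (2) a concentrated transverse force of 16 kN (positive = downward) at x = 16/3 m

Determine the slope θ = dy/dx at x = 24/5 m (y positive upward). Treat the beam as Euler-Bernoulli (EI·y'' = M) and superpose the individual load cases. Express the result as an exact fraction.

θ(24/5) = -18538/6328125 rad

Load 1 — uniform load w=-11 kN/m over full span:
  θ_1 = -w(L³-6Lx²+4x³)/(24EI) = -(-11)·(8³-6·8·(24/5)²+4·(24/5)³)/(24·20000) = -814/234375 rad
Load 2 — point force P=16 kN at a=16/3 m (b=L-a=8/3):
  θ_2 = -Pb(L²-b²-3x²)/(6LEI)  [x≤a] = -16·(8/3)·(8²-(8/3)²-3·(24/5)²)/(6·8·20000) = 688/1265625 rad
Superposition: θ = Σ θ_i = -18538/6328125 rad ≈ -0.002929 rad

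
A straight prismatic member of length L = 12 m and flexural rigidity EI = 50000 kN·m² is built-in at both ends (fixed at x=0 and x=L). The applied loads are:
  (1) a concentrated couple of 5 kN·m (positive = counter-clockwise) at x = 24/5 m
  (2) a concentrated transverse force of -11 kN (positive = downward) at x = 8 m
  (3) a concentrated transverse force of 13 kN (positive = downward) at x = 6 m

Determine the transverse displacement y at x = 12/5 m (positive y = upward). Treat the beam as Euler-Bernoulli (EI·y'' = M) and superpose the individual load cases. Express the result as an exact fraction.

Load 1 — applied couple M₀=5 kN·m at a=24/5 m (b=L-a=36/5):
  y_1 = (R_Ax³/6 - M_Ax²/2)/EI  [x≤a] with R_A=3/5, M_A=3/5 = ((3/5)·(12/5)³/6 - (3/5)·(12/5)²/2)/50000 = -27/3906250 m
Load 2 — point force P=-11 kN at a=8 m (b=L-a=4):
  y_2 = -Pb²x²(3aL-(3a+b)x)/(6L³EI)  [x≤a] = -(-11)·4²·(12/5)²·(3·8·12-(3·8+4)·(12/5))/(6·12³·50000) = 506/1171875 m
Load 3 — point force P=13 kN at a=6 m (b=L-a=6):
  y_3 = -Pb²x²(3aL-(3a+b)x)/(6L³EI)  [x≤a] = -13·6²·(12/5)²·(3·6·12-(3·6+6)·(12/5))/(6·12³·50000) = -1287/1562500 m
Superposition: y = Σ y_i = -9347/23437500 m ≈ -0.000399 m

y(12/5) = -9347/23437500 m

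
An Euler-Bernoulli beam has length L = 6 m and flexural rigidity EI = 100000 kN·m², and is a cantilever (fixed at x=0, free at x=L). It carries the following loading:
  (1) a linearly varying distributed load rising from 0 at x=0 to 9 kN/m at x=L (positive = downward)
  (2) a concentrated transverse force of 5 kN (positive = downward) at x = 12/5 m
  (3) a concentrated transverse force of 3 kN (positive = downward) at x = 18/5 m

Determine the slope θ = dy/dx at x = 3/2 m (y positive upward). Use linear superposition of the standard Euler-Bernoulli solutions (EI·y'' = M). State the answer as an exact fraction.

Load 1 — triangular load w₀=9 kN/m (0→w₀ over full span):
  θ_1 = (w₀Lx²/4-w₀L²x/3-w₀x⁴/(24L))/EI = (9·6·(3/2)²/4-9·6²·(3/2)/3-9·(3/2)⁴/(24·6))/100000 = -33777/25600000 rad
Load 2 — point force P=5 kN at a=12/5 m (b=L-a=18/5):
  θ_2 = -Px(2a-x)/(2EI)  [x≤a] = -5·(3/2)·(2·(12/5)-(3/2))/(2·100000) = -99/800000 rad
Load 3 — point force P=3 kN at a=18/5 m (b=L-a=12/5):
  θ_3 = -Px(2a-x)/(2EI)  [x≤a] = -3·(3/2)·(2·(18/5)-(3/2))/(2·100000) = -513/4000000 rad
Superposition: θ = Σ θ_i = -201141/128000000 rad ≈ -0.001571 rad

θ(3/2) = -201141/128000000 rad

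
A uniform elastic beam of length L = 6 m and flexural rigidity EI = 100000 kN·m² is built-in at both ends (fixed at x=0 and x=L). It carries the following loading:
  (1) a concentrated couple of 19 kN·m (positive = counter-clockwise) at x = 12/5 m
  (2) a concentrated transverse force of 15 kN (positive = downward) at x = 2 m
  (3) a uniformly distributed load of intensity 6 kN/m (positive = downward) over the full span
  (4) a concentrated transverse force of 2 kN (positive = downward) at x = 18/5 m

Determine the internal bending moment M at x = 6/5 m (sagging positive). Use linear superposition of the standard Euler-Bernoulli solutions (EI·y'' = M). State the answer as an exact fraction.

M(6/5) = 1353/625 kN·m

Load 1 — applied couple M₀=19 kN·m at a=12/5 m (b=L-a=18/5):
  M_1 = R_Ax - M_A  [x≤a] with R_A=114/25, M_A=57/25 = (114/25)·(6/5) - (57/25) = 399/125 kN·m
Load 2 — point force P=15 kN at a=2 m (b=L-a=4):
  M_2 = Pb²(3a+b)x/L³ - Pab²/L²  [x≤a] = 15·4²·(3·2+4)·(6/5)/6³ - 15·2·4²/6² = 0 kN·m
Load 3 — uniform load w=6 kN/m over full span:
  M_3 = wLx/2 - wL²/12 - wx²/2 = 6·6·(6/5)/2 - 6·6²/12 - 6·(6/5)²/2 = -18/25 kN·m
Load 4 — point force P=2 kN at a=18/5 m (b=L-a=12/5):
  M_4 = Pb²(3a+b)x/L³ - Pab²/L²  [x≤a] = 2·(12/5)²·(3·(18/5)+(12/5))·(6/5)/6³ - 2·(18/5)·(12/5)²/6² = -192/625 kN·m
Superposition: M = Σ M_i = 1353/625 kN·m ≈ 2.164800 kN·m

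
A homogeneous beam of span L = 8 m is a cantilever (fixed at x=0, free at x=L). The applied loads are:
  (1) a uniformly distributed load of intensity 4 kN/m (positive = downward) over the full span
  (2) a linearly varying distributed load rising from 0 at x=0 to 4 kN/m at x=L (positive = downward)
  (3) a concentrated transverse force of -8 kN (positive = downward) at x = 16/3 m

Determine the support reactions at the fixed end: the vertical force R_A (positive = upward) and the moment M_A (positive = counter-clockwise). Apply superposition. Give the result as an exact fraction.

Load 1 — uniform load w=4 kN/m over full span:
  R_A = wL = 4·8 = 32 kN
  M_A = wL²/2 = 4·8²/2 = 128 kN·m
Load 2 — triangular load w₀=4 kN/m (0→w₀ over full span):
  R_A = w₀L/2 = 4·8/2 = 16 kN
  M_A = w₀L²/3 = 4·8²/3 = 256/3 kN·m
Load 3 — point force P=-8 kN at a=16/3 m (b=L-a=8/3):
  R_A = P = (-8) = -8 kN
  M_A = Pa = (-8)·(16/3) = -128/3 kN·m
Superposition: R_A = 40 kN, M_A = 512/3 kN·m

R_A = 40 kN, M_A = 512/3 kN·m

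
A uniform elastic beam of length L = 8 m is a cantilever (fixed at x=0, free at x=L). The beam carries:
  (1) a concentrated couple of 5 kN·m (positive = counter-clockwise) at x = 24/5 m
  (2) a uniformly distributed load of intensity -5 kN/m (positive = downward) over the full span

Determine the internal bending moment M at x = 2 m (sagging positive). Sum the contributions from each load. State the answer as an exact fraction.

Load 1 — applied couple M₀=5 kN·m at a=24/5 m (b=L-a=16/5):
  M_1 = M₀  [x≤a] = 5 = 5 kN·m
Load 2 — uniform load w=-5 kN/m over full span:
  M_2 = -w(L-x)²/2 = -(-5)·(8-2)²/2 = 90 kN·m
Superposition: M = Σ M_i = 95 kN·m ≈ 95.000000 kN·m

M(2) = 95 kN·m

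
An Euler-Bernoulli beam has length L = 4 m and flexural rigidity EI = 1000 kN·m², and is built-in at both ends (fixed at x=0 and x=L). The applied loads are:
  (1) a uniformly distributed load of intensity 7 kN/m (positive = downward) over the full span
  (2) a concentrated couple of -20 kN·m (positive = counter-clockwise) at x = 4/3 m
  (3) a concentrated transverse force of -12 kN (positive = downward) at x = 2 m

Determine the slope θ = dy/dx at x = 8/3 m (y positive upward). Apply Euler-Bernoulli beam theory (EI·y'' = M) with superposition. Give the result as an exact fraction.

θ(8/3) = 31/10125 rad

Load 1 — uniform load w=7 kN/m over full span:
  θ_1 = -wx(L-x)(L-2x)/(12EI) = -7·(8/3)·(4-(8/3))·(4-2·(8/3))/(12·1000) = 28/10125 rad
Load 2 — applied couple M₀=-20 kN·m at a=4/3 m (b=L-a=8/3):
  θ_2 = (R_Ax²/2 - M_Ax - M₀(x-a))/EI  [x>a] with R_A=-20/3, M_A=0 = ((-20/3)·(8/3)²/2 - 0·(8/3) - (-20)·((8/3)-(4/3)))/1000 = 2/675 rad
Load 3 — point force P=-12 kN at a=2 m (b=L-a=2):
  θ_3 = Pa²(L-x)(2bL-(3b+a)(L-x))/(2L³EI)  [x>a] = (-12)·2²·(4-(8/3))·(2·2·4-(3·2+2)·(4-(8/3)))/(2·4³·1000) = -1/375 rad
Superposition: θ = Σ θ_i = 31/10125 rad ≈ 0.003062 rad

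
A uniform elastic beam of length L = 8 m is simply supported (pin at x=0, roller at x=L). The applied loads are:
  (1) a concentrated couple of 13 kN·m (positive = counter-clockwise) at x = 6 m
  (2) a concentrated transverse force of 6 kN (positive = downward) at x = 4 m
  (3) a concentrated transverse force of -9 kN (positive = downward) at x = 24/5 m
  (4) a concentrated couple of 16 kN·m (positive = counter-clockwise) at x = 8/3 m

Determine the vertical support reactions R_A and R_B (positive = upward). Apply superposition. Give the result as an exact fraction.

R_A = 121/40 kN, R_B = -241/40 kN

Load 1 — applied couple M₀=13 kN·m at a=6 m (b=L-a=2):
  R_A = M₀/L = 13/8 kN
  R_B = -M₀/L = -13/8 kN
Load 2 — point force P=6 kN at a=4 m (b=L-a=4):
  R_A = Pb/L = 6·4/8 = 3 kN
  R_B = Pa/L = 6·4/8 = 3 kN
Load 3 — point force P=-9 kN at a=24/5 m (b=L-a=16/5):
  R_A = Pb/L = (-9)·(16/5)/8 = -18/5 kN
  R_B = Pa/L = (-9)·(24/5)/8 = -27/5 kN
Load 4 — applied couple M₀=16 kN·m at a=8/3 m (b=L-a=16/3):
  R_A = M₀/L = 16/8 = 2 kN
  R_B = -M₀/L = -16/8 = -2 kN
Superposition: R_A = 121/40 kN, R_B = -241/40 kN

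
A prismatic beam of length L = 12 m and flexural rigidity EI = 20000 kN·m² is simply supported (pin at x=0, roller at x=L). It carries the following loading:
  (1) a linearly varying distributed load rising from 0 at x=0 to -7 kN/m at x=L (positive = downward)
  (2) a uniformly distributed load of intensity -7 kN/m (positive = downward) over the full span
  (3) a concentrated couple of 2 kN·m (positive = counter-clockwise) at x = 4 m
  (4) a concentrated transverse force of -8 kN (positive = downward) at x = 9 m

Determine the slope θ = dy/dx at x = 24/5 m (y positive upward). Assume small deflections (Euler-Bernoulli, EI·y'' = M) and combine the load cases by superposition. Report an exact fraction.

θ(24/5) = 486787/37500000 rad

Load 1 — triangular load w₀=-7 kN/m (0→w₀ over full span):
  θ_1 = -w₀(7L⁴-30L²x²+15x⁴)/(360LEI) = -(-7)·(7·12⁴-30·12²·(24/5)²+15·(24/5)⁴)/(360·12·20000) = 6783/1562500 rad
Load 2 — uniform load w=-7 kN/m over full span:
  θ_2 = -w(L³-6Lx²+4x³)/(24EI) = -(-7)·(12³-6·12·(24/5)²+4·(24/5)³)/(24·20000) = 2331/312500 rad
Load 3 — applied couple M₀=2 kN·m at a=4 m (b=L-a=8):
  θ_3 = (M₀x²/(2L)-M₀(x-a)+C₁)/EI  [x>a] with C₁=M₀(3b²-L²)/(6L)=4/3 = (2·(24/5)²/(2·12)-2·((24/5)-4)+(4/3))/20000 = 31/375000 rad
Load 4 — point force P=-8 kN at a=9 m (b=L-a=3):
  θ_4 = -Pb(L²-b²-3x²)/(6LEI)  [x≤a] = -(-8)·3·(12²-3²-3·(24/5)²)/(6·12·20000) = 549/500000 rad
Superposition: θ = Σ θ_i = 486787/37500000 rad ≈ 0.012981 rad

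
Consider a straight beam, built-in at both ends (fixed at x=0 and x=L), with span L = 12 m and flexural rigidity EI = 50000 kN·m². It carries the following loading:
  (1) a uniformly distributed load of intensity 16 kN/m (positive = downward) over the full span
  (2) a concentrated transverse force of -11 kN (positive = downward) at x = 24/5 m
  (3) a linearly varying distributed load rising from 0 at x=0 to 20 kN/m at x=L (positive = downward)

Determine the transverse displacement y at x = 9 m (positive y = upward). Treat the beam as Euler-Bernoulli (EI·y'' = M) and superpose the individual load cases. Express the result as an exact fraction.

y(9) = -31221/2000000 m

Load 1 — uniform load w=16 kN/m over full span:
  y_1 = -wx²(L-x)²/(24EI) = -16·9²·(12-9)²/(24·50000) = -243/25000 m
Load 2 — point force P=-11 kN at a=24/5 m (b=L-a=36/5):
  y_2 = -Pa²(L-x)²(3bL-(3b+a)(L-x))/(6L³EI)  [x>a] = -(-11)·(24/5)²·(12-9)²·(3·(36/5)·12-(3·(36/5)+(24/5))·(12-9))/(6·12³·50000) = 99/125000 m
Load 3 — triangular load w₀=20 kN/m (0→w₀ over full span):
  y_3 = -w₀x²(L-x)²(x+2L)/(120LEI) = -20·9²·(12-9)²·(9+2·12)/(120·12·50000) = -2673/400000 m
Superposition: y = Σ y_i = -31221/2000000 m ≈ -0.015610 m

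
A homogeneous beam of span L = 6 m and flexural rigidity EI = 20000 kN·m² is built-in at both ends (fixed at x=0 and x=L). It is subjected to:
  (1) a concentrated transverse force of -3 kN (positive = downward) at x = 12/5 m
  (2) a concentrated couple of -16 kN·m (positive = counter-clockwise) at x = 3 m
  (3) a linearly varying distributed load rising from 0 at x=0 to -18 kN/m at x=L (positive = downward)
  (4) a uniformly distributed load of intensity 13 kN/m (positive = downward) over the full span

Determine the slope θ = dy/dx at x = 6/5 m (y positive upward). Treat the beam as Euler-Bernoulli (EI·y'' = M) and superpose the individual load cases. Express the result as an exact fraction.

Load 1 — point force P=-3 kN at a=12/5 m (b=L-a=18/5):
  θ_1 = -Pb²x(2aL-(3a+b)x)/(2L³EI)  [x≤a] = -(-3)·(18/5)²·(6/5)·(2·(12/5)·6-(3·(12/5)+(18/5))·(6/5))/(2·6³·20000) = 2673/31250000 rad
Load 2 — applied couple M₀=-16 kN·m at a=3 m (b=L-a=3):
  θ_2 = (R_Ax²/2 - M_Ax)/EI  [x≤a] with R_A=-4, M_A=-4 = ((-4)·(6/5)²/2 - (-4)·(6/5))/20000 = 3/31250 rad
Load 3 — triangular load w₀=-18 kN/m (0→w₀ over full span):
  θ_3 = -w₀(2x(L-x)(L-2x)(x+2L)+x²(L-x)²)/(120LEI) = -(-18)·(2·(6/5)·(6-(6/5))·(6-2·(6/5))·((6/5)+2·6)+(6/5)²·(6-(6/5))²)/(120·6·20000) = 567/781250 rad
Load 4 — uniform load w=13 kN/m over full span:
  θ_4 = -wx(L-x)(L-2x)/(12EI) = -13·(6/5)·(6-(6/5))·(6-2·(6/5))/(12·20000) = -351/312500 rad
Superposition: θ = Σ θ_i = -6747/31250000 rad ≈ -0.000216 rad

θ(6/5) = -6747/31250000 rad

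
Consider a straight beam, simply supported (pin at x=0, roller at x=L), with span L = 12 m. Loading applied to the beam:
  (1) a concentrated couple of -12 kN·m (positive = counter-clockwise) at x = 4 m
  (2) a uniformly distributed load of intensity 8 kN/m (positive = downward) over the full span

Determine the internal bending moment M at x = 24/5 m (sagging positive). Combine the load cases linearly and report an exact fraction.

Load 1 — applied couple M₀=-12 kN·m at a=4 m (b=L-a=8):
  M_1 = M₀x/L - M₀  [x>a] = (-12)·(24/5)/12 - (-12) = 36/5 kN·m
Load 2 — uniform load w=8 kN/m over full span:
  M_2 = wx(L-x)/2 = 8·(24/5)·(12-(24/5))/2 = 3456/25 kN·m
Superposition: M = Σ M_i = 3636/25 kN·m ≈ 145.440000 kN·m

M(24/5) = 3636/25 kN·m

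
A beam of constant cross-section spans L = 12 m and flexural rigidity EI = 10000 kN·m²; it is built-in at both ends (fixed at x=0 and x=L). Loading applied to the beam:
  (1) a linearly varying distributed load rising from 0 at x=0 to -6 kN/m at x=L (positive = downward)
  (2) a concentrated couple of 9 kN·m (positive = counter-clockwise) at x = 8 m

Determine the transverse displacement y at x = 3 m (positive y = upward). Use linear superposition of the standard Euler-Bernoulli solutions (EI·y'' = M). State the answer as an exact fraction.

y(3) = 5841/800000 m

Load 1 — triangular load w₀=-6 kN/m (0→w₀ over full span):
  y_1 = -w₀x²(L-x)²(x+2L)/(120LEI) = -(-6)·3²·(12-3)²·(3+2·12)/(120·12·10000) = 6561/800000 m
Load 2 — applied couple M₀=9 kN·m at a=8 m (b=L-a=4):
  y_2 = (R_Ax³/6 - M_Ax²/2)/EI  [x≤a] with R_A=1, M_A=3 = (1·3³/6 - 3·3²/2)/10000 = -9/10000 m
Superposition: y = Σ y_i = 5841/800000 m ≈ 0.007301 m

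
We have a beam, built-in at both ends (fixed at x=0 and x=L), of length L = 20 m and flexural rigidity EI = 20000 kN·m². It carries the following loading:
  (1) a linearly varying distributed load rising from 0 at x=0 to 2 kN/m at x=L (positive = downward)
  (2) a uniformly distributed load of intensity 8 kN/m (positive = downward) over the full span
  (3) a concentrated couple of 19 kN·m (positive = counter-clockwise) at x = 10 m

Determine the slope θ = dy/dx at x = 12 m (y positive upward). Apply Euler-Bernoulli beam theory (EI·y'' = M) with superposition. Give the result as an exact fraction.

θ(12) = 723/50000 rad

Load 1 — triangular load w₀=2 kN/m (0→w₀ over full span):
  θ_1 = -w₀(2x(L-x)(L-2x)(x+2L)+x²(L-x)²)/(120LEI) = -2·(2·12·(20-12)·(20-2·12)·(12+2·20)+12²·(20-12)²)/(120·20·20000) = 4/3125 rad
Load 2 — uniform load w=8 kN/m over full span:
  θ_2 = -wx(L-x)(L-2x)/(12EI) = -8·12·(20-12)·(20-2·12)/(12·20000) = 8/625 rad
Load 3 — applied couple M₀=19 kN·m at a=10 m (b=L-a=10):
  θ_3 = (R_Ax²/2 - M_Ax - M₀(x-a))/EI  [x>a] with R_A=57/40, M_A=19/4 = ((57/40)·12²/2 - (19/4)·12 - 19·(12-10))/20000 = 19/50000 rad
Superposition: θ = Σ θ_i = 723/50000 rad ≈ 0.014460 rad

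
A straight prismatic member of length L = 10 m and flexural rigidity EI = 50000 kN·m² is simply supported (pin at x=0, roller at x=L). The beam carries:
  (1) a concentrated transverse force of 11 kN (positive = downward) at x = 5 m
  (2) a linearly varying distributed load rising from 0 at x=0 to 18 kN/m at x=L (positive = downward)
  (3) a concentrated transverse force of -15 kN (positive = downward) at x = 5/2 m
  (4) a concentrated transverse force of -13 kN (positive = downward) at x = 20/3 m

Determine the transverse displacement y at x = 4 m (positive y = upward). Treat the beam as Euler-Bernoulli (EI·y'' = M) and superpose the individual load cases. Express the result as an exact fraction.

y(4) = -28659839/1620000000 m

Load 1 — point force P=11 kN at a=5 m (b=L-a=5):
  y_1 = -Pbx(L²-b²-x²)/(6LEI)  [x≤a] = -11·5·4·(10²-5²-4²)/(6·10·50000) = -649/150000 m
Load 2 — triangular load w₀=18 kN/m (0→w₀ over full span):
  y_2 = -w₀x(7L⁴-10L²x²+3x⁴)/(360LEI) = -18·4·(7·10⁴-10·10²·4²+3·4⁴)/(360·10·50000) = -3423/156250 m
Load 3 — point force P=-15 kN at a=5/2 m (b=L-a=15/2):
  y_3 = -Pa(L-x)(2Lx-a²-x²)/(6LEI)  [x>a] = -(-15)·(5/2)·(10-4)·(2·10·4-(5/2)²-4²)/(6·10·50000) = 693/160000 m
Load 4 — point force P=-13 kN at a=20/3 m (b=L-a=10/3):
  y_4 = -Pbx(L²-b²-x²)/(6LEI)  [x≤a] = -(-13)·(10/3)·4·(10²-(10/3)²-4²)/(6·10·50000) = 1066/253125 m
Superposition: y = Σ y_i = -28659839/1620000000 m ≈ -0.017691 m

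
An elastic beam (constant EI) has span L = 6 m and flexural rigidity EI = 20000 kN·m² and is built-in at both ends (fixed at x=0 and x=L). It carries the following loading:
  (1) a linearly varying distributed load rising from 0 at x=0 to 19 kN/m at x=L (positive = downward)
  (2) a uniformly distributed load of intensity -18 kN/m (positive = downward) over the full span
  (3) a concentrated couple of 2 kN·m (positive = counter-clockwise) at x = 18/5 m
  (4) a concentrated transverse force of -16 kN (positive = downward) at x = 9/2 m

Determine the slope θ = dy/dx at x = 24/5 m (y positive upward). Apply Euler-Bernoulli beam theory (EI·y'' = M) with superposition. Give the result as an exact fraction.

Load 1 — triangular load w₀=19 kN/m (0→w₀ over full span):
  θ_1 = -w₀(2x(L-x)(L-2x)(x+2L)+x²(L-x)²)/(120LEI) = -19·(2·(24/5)·(6-(24/5))·(6-2·(24/5))·((24/5)+2·6)+(24/5)²·(6-(24/5))²)/(120·6·20000) = 342/390625 rad
Load 2 — uniform load w=-18 kN/m over full span:
  θ_2 = -wx(L-x)(L-2x)/(12EI) = -(-18)·(24/5)·(6-(24/5))·(6-2·(24/5))/(12·20000) = -243/156250 rad
Load 3 — applied couple M₀=2 kN·m at a=18/5 m (b=L-a=12/5):
  θ_3 = (R_Ax²/2 - M_Ax - M₀(x-a))/EI  [x>a] with R_A=12/25, M_A=16/25 = ((12/25)·(24/5)²/2 - (16/25)·(24/5) - 2·((24/5)-(18/5)))/20000 = 9/3125000 rad
Load 4 — point force P=-16 kN at a=9/2 m (b=L-a=3/2):
  θ_4 = Pa²(L-x)(2bL-(3b+a)(L-x))/(2L³EI)  [x>a] = (-16)·(9/2)²·(6-(24/5))·(2·(3/2)·6-(3·(3/2)+(9/2))·(6-(24/5)))/(2·6³·20000) = -81/250000 rad
Superposition: θ = Σ θ_i = -1251/1250000 rad ≈ -0.001001 rad

θ(24/5) = -1251/1250000 rad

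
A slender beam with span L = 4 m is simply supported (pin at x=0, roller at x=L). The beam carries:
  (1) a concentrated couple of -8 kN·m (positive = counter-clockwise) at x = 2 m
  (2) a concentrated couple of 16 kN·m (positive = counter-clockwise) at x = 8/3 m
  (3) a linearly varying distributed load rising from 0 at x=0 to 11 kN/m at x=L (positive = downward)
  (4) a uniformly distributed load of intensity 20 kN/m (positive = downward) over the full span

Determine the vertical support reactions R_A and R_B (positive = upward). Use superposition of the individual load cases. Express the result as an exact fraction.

R_A = 148/3 kN, R_B = 158/3 kN

Load 1 — applied couple M₀=-8 kN·m at a=2 m (b=L-a=2):
  R_A = M₀/L = (-8)/4 = -2 kN
  R_B = -M₀/L = -(-8)/4 = 2 kN
Load 2 — applied couple M₀=16 kN·m at a=8/3 m (b=L-a=4/3):
  R_A = M₀/L = 16/4 = 4 kN
  R_B = -M₀/L = -16/4 = -4 kN
Load 3 — triangular load w₀=11 kN/m (0→w₀ over full span):
  R_A = w₀L/6 = 11·4/6 = 22/3 kN
  R_B = w₀L/3 = 11·4/3 = 44/3 kN
Load 4 — uniform load w=20 kN/m over full span:
  R_A = wL/2 = 20·4/2 = 40 kN
  R_B = wL/2 = 20·4/2 = 40 kN
Superposition: R_A = 148/3 kN, R_B = 158/3 kN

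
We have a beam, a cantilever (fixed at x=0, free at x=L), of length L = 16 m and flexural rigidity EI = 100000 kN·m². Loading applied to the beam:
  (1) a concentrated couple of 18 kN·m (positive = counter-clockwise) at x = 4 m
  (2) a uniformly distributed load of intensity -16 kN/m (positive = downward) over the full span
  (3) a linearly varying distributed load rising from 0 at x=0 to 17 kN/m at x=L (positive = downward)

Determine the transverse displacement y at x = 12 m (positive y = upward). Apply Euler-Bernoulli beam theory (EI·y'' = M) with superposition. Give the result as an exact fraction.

Load 1 — applied couple M₀=18 kN·m at a=4 m (b=L-a=12):
  y_1 = M₀a(2x-a)/(2EI)  [x>a] = 18·4·(2·12-4)/(2·100000) = 9/1250 m
Load 2 — uniform load w=-16 kN/m over full span:
  y_2 = -wx²(x²-4Lx+6L²)/(24EI) = -(-16)·12²·(12²-4·16·12+6·16²)/(24·100000) = 2736/3125 m
Load 3 — triangular load w₀=17 kN/m (0→w₀ over full span):
  y_3 = (w₀Lx³/12-w₀L²x²/6-w₀x⁵/(120L))/EI = (17·16·12³/12-17·16²·12²/6-17·12⁵/(120·16))/100000 = -42177/62500 m
Superposition: y = Σ y_i = 12993/62500 m ≈ 0.207888 m

y(12) = 12993/62500 m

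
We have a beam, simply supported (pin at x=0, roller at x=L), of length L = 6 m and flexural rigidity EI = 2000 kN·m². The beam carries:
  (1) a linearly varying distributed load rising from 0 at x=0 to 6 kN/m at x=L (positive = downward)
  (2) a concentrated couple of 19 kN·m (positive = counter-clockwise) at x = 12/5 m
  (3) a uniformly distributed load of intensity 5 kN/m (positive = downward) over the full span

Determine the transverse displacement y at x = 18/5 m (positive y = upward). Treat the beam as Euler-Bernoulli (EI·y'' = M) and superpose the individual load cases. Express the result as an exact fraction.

y(18/5) = -220779/3906250 m

Load 1 — triangular load w₀=6 kN/m (0→w₀ over full span):
  y_1 = -w₀x(7L⁴-10L²x²+3x⁴)/(360LEI) = -6·(18/5)·(7·6⁴-10·6²·(18/5)²+3·(18/5)⁴)/(360·6·2000) = -47952/1953125 m
Load 2 — applied couple M₀=19 kN·m at a=12/5 m (b=L-a=18/5):
  y_2 = (M₀x³/(6L)-M₀(x-a)²/2+C₁x)/EI  [x>a] with C₁=M₀(3b²-L²)/(6L)=38/25 = (19·(18/5)³/(6·6)-19·((18/5)-(12/5))²/2+(38/25)·(18/5))/2000 = 513/62500 m
Load 3 — uniform load w=5 kN/m over full span:
  y_3 = -wx(L³-2Lx²+x³)/(24EI) = -5·(18/5)·(6³-2·6·(18/5)²+(18/5)³)/(24·2000) = -2511/62500 m
Superposition: y = Σ y_i = -220779/3906250 m ≈ -0.056519 m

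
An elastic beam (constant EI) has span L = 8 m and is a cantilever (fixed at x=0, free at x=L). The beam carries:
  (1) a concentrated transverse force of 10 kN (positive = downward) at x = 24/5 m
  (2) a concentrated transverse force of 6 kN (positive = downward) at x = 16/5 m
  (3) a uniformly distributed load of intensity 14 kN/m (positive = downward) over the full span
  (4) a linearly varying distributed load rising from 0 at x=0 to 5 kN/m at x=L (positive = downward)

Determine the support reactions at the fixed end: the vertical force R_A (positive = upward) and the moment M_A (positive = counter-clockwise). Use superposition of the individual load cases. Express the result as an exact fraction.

Load 1 — point force P=10 kN at a=24/5 m (b=L-a=16/5):
  R_A = P = 10 kN
  M_A = Pa = 10·(24/5) = 48 kN·m
Load 2 — point force P=6 kN at a=16/5 m (b=L-a=24/5):
  R_A = P = 6 kN
  M_A = Pa = 6·(16/5) = 96/5 kN·m
Load 3 — uniform load w=14 kN/m over full span:
  R_A = wL = 14·8 = 112 kN
  M_A = wL²/2 = 14·8²/2 = 448 kN·m
Load 4 — triangular load w₀=5 kN/m (0→w₀ over full span):
  R_A = w₀L/2 = 5·8/2 = 20 kN
  M_A = w₀L²/3 = 5·8²/3 = 320/3 kN·m
Superposition: R_A = 148 kN, M_A = 9328/15 kN·m

R_A = 148 kN, M_A = 9328/15 kN·m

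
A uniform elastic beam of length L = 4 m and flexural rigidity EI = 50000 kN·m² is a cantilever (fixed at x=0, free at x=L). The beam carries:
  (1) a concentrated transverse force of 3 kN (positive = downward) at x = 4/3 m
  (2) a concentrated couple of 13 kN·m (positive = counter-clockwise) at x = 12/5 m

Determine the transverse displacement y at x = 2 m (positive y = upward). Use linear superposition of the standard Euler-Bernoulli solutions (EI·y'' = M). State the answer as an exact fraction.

Load 1 — point force P=3 kN at a=4/3 m (b=L-a=8/3):
  y_1 = -Pa²(3x-a)/(6EI)  [x>a] = -3·(4/3)²·(3·2-(4/3))/(6·50000) = -7/84375 m
Load 2 — applied couple M₀=13 kN·m at a=12/5 m (b=L-a=8/5):
  y_2 = M₀x²/(2EI)  [x≤a] = 13·2²/(2·50000) = 13/25000 m
Superposition: y = Σ y_i = 59/135000 m ≈ 0.000437 m

y(2) = 59/135000 m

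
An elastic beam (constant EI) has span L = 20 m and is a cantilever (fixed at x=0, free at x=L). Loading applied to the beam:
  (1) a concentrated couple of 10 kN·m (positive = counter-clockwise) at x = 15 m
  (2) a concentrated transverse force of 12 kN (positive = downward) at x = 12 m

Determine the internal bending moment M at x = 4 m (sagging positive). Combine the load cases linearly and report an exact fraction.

Load 1 — applied couple M₀=10 kN·m at a=15 m (b=L-a=5):
  M_1 = M₀  [x≤a] = 10 = 10 kN·m
Load 2 — point force P=12 kN at a=12 m (b=L-a=8):
  M_2 = -P(a-x)  [x≤a] = -12·(12-4) = -96 kN·m
Superposition: M = Σ M_i = -86 kN·m ≈ -86.000000 kN·m

M(4) = -86 kN·m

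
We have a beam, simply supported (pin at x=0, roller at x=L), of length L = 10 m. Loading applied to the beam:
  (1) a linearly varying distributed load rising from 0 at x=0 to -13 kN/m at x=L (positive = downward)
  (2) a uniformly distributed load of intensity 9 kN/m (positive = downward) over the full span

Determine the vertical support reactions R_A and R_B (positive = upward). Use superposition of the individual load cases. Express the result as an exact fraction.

Load 1 — triangular load w₀=-13 kN/m (0→w₀ over full span):
  R_A = w₀L/6 = (-13)·10/6 = -65/3 kN
  R_B = w₀L/3 = (-13)·10/3 = -130/3 kN
Load 2 — uniform load w=9 kN/m over full span:
  R_A = wL/2 = 9·10/2 = 45 kN
  R_B = wL/2 = 9·10/2 = 45 kN
Superposition: R_A = 70/3 kN, R_B = 5/3 kN

R_A = 70/3 kN, R_B = 5/3 kN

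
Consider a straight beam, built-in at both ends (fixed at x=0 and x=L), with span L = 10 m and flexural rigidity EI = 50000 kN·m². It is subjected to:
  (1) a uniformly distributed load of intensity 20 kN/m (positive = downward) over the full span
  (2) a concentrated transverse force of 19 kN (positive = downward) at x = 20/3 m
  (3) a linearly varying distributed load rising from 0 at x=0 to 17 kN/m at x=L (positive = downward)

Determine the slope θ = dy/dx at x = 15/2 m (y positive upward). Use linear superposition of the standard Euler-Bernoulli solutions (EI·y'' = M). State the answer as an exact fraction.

θ(15/2) = 4621/921600 rad

Load 1 — uniform load w=20 kN/m over full span:
  θ_1 = -wx(L-x)(L-2x)/(12EI) = -20·(15/2)·(10-(15/2))·(10-2·(15/2))/(12·50000) = 1/320 rad
Load 2 — point force P=19 kN at a=20/3 m (b=L-a=10/3):
  θ_2 = Pa²(L-x)(2bL-(3b+a)(L-x))/(2L³EI)  [x>a] = 19·(20/3)²·(10-(15/2))·(2·(10/3)·10-(3·(10/3)+(20/3))·(10-(15/2)))/(2·10³·50000) = 19/36000 rad
Load 3 — triangular load w₀=17 kN/m (0→w₀ over full span):
  θ_3 = -w₀(2x(L-x)(L-2x)(x+2L)+x²(L-x)²)/(120LEI) = -17·(2·(15/2)·(10-(15/2))·(10-2·(15/2))·((15/2)+2·10)+(15/2)²·(10-(15/2))²)/(120·10·50000) = 697/512000 rad
Superposition: θ = Σ θ_i = 4621/921600 rad ≈ 0.005014 rad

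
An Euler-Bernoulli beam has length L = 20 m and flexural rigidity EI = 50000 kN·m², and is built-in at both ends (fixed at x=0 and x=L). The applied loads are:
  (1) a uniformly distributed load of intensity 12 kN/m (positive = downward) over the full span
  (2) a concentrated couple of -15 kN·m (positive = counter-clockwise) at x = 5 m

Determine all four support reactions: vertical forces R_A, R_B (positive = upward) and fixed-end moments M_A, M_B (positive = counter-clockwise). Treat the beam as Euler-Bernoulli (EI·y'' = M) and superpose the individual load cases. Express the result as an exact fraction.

Load 1 — uniform load w=12 kN/m over full span:
  R_A = wL/2 = 12·20/2 = 120 kN
  M_A = wL²/12 = 12·20²/12 = 400 kN·m
  R_B = wL/2 = 12·20/2 = 120 kN
  M_B = -wL²/12 = -12·20²/12 = -400 kN·m
Load 2 — applied couple M₀=-15 kN·m at a=5 m (b=L-a=15):
  R_A = 6M₀ab/L³ = 6·(-15)·5·15/20³ = -27/32 kN
  M_A = M₀b(2a-b)/L² = (-15)·15·(2·5-15)/20² = 45/16 kN·m
  R_B = -6M₀ab/L³ = -6·(-15)·5·15/20³ = 27/32 kN
  M_B = M₀a(2b-a)/L² = (-15)·5·(2·15-5)/20² = -75/16 kN·m
Superposition: R_A = 3813/32 kN, M_A = 6445/16 kN·m, R_B = 3867/32 kN, M_B = -6475/16 kN·m

R_A = 3813/32 kN, M_A = 6445/16 kN·m, R_B = 3867/32 kN, M_B = -6475/16 kN·m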